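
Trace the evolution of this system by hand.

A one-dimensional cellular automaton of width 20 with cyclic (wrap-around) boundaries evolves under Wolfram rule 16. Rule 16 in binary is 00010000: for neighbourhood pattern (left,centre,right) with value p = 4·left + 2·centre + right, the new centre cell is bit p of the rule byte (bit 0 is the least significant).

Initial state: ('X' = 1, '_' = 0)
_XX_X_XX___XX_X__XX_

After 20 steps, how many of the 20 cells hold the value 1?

gen 0: _XX_X_XX___XX_X__XX_
gen 1: ________X______X___X
gen 2: X________X______X___
gen 3: _X________X______X__
gen 4: __X________X______X_
gen 5: ___X________X______X
gen 6: X___X________X______
gen 7: _X___X________X_____
gen 8: __X___X________X____
gen 9: ___X___X________X___
gen 10: ____X___X________X__
gen 11: _____X___X________X_
gen 12: ______X___X________X
gen 13: X______X___X________
gen 14: _X______X___X_______
gen 15: __X______X___X______
gen 16: ___X______X___X_____
gen 17: ____X______X___X____
gen 18: _____X______X___X___
gen 19: ______X______X___X__
gen 20: _______X______X___X_

3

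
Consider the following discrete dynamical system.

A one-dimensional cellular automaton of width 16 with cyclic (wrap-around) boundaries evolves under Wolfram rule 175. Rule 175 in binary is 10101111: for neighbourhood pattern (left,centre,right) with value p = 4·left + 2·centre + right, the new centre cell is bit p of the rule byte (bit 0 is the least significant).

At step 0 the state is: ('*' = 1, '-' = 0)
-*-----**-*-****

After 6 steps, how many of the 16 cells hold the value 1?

13

[0] -*-----**-*-****
[1] **-*****-******-
[2] *-*****-******-*
[3] -*****-******-**
[4] *****-******-**-
[5] ****-******-**-*
[6] ***-******-**-**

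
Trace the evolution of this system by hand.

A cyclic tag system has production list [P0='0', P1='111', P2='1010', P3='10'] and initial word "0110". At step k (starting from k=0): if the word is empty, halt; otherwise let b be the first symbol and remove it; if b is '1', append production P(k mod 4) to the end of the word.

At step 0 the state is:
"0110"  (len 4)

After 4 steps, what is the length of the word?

7

[0] "0110"  (len 4)
[1] "110"  (len 3)
[2] "10111"  (len 5)
[3] "01111010"  (len 8)
[4] "1111010"  (len 7)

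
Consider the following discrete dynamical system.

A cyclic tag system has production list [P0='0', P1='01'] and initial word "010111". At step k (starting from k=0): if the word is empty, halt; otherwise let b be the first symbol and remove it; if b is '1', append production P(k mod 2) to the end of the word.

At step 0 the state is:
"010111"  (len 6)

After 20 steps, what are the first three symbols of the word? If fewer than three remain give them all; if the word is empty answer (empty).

step 0: "010111"  (len 6)
step 1: "10111"  (len 5)
step 2: "011101"  (len 6)
step 3: "11101"  (len 5)
step 4: "110101"  (len 6)
step 5: "101010"  (len 6)
step 6: "0101001"  (len 7)
step 7: "101001"  (len 6)
step 8: "0100101"  (len 7)
step 9: "100101"  (len 6)
step 10: "0010101"  (len 7)
step 11: "010101"  (len 6)
step 12: "10101"  (len 5)
step 13: "01010"  (len 5)
step 14: "1010"  (len 4)
step 15: "0100"  (len 4)
step 16: "100"  (len 3)
step 17: "000"  (len 3)
step 18: "00"  (len 2)
step 19: "0"  (len 1)
step 20: (halted — word empty)

(empty)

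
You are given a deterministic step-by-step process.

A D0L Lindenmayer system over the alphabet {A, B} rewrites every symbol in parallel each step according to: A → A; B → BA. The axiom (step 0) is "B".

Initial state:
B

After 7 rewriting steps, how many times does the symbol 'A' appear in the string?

step 0: B
step 1: BA
step 2: BAA
step 3: BAAA
step 4: BAAAA
step 5: BAAAAA
step 6: BAAAAAA
step 7: BAAAAAAA

7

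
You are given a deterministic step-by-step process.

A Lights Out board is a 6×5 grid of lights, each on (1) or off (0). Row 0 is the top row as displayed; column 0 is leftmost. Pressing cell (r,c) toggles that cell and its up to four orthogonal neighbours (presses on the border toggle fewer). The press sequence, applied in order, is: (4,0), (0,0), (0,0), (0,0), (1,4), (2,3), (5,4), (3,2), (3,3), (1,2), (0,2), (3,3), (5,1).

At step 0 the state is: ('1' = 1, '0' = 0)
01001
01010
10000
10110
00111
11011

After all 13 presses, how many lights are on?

step 0: 01001
01010
10000
10110
00111
11011
step 1: 01001
01010
10000
00110
11111
01011
step 2: 10001
11010
10000
00110
11111
01011
step 3: 01001
01010
10000
00110
11111
01011
step 4: 10001
11010
10000
00110
11111
01011
step 5: 10000
11001
10001
00110
11111
01011
step 6: 10000
11011
10110
00100
11111
01011
step 7: 10000
11011
10110
00100
11110
01000
step 8: 10000
11011
10010
01010
11010
01000
step 9: 10000
11011
10000
01101
11000
01000
step 10: 10100
10101
10100
01101
11000
01000
step 11: 11010
10001
10100
01101
11000
01000
step 12: 11010
10001
10110
01010
11010
01000
step 13: 11010
10001
10110
01010
10010
10100

14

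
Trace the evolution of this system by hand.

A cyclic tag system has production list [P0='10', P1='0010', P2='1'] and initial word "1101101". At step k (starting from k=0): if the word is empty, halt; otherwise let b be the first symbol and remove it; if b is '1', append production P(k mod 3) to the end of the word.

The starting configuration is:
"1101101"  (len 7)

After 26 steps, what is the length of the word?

[0] "1101101"  (len 7)
[1] "10110110"  (len 8)
[2] "01101100010"  (len 11)
[3] "1101100010"  (len 10)
[4] "10110001010"  (len 11)
[5] "01100010100010"  (len 14)
[6] "1100010100010"  (len 13)
[7] "10001010001010"  (len 14)
[8] "00010100010100010"  (len 17)
[9] "0010100010100010"  (len 16)
[10] "010100010100010"  (len 15)
[11] "10100010100010"  (len 14)
[12] "01000101000101"  (len 14)
[13] "1000101000101"  (len 13)
[14] "0001010001010010"  (len 16)
[15] "001010001010010"  (len 15)
[16] "01010001010010"  (len 14)
[17] "1010001010010"  (len 13)
[18] "0100010100101"  (len 13)
[19] "100010100101"  (len 12)
[20] "000101001010010"  (len 15)
[21] "00101001010010"  (len 14)
[22] "0101001010010"  (len 13)
[23] "101001010010"  (len 12)
[24] "010010100101"  (len 12)
[25] "10010100101"  (len 11)
[26] "00101001010010"  (len 14)

14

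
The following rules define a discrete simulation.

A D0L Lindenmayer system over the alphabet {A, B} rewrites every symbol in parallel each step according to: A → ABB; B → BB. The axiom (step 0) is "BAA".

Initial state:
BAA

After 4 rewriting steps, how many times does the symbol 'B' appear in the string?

gen 0: BAA
gen 1: BBABBABB
gen 2: BBBBABBBBBBABBBBBB
gen 3: BBBBBBBBABBBBBBBBBBBBBBABBBBBBBBBBBBBB
gen 4: BBBBBBBBBBBBBBBBABBBBBBBBBBBBBBBBBBBBBBBBBBBBBBABBBBBBBBBBBBBBBBBBBBBBBBBBBBBB

76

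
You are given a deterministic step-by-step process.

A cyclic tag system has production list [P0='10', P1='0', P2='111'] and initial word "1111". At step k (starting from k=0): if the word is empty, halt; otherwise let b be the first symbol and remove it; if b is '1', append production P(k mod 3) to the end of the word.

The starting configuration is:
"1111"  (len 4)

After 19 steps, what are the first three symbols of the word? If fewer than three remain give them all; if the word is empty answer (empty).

step 0: "1111"  (len 4)
step 1: "11110"  (len 5)
step 2: "11100"  (len 5)
step 3: "1100111"  (len 7)
step 4: "10011110"  (len 8)
step 5: "00111100"  (len 8)
step 6: "0111100"  (len 7)
step 7: "111100"  (len 6)
step 8: "111000"  (len 6)
step 9: "11000111"  (len 8)
step 10: "100011110"  (len 9)
step 11: "000111100"  (len 9)
step 12: "00111100"  (len 8)
step 13: "0111100"  (len 7)
step 14: "111100"  (len 6)
step 15: "11100111"  (len 8)
step 16: "110011110"  (len 9)
step 17: "100111100"  (len 9)
step 18: "00111100111"  (len 11)
step 19: "0111100111"  (len 10)

011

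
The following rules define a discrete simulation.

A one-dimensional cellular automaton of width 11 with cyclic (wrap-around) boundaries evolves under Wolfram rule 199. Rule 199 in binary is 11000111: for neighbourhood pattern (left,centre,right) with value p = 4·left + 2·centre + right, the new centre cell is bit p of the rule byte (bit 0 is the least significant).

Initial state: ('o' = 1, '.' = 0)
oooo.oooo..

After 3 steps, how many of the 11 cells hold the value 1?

k=0  oooo.oooo..
k=1  .ooo..ooo.o
k=2  ..oo.o.oo.o
k=3  .o.o.o..o.o

5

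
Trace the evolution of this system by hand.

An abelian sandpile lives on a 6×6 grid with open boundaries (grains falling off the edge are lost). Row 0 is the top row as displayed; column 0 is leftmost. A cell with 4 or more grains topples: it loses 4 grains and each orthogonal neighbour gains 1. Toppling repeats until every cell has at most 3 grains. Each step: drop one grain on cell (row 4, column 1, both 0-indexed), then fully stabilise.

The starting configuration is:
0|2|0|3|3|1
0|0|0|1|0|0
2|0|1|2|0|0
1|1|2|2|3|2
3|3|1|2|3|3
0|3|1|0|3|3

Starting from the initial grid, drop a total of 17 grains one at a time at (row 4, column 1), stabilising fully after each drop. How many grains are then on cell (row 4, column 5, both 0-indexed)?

k=0  0|2|0|3|3|1
0|0|0|1|0|0
2|0|1|2|0|0
1|1|2|2|3|2
3|3|1|2|3|3
0|3|1|0|3|3
k=1  0|2|0|3|3|1
0|0|0|1|0|0
2|0|1|2|0|0
2|2|2|2|3|2
0|2|2|2|3|3
2|0|2|0|3|3
k=2  0|2|0|3|3|1
0|0|0|1|0|0
2|0|1|2|0|0
2|2|2|2|3|2
0|3|2|2|3|3
2|0|2|0|3|3
k=3  0|2|0|3|3|1
0|0|0|1|0|0
2|0|1|2|0|0
2|3|2|2|3|2
1|0|3|2|3|3
2|1|2|0|3|3
k=4  0|2|0|3|3|1
0|0|0|1|0|0
2|0|1|2|0|0
2|3|2|2|3|2
1|1|3|2|3|3
2|1|2|0|3|3
k=5  0|2|0|3|3|1
0|0|0|1|0|0
2|0|1|2|0|0
2|3|2|2|3|2
1|2|3|2|3|3
2|1|2|0|3|3
k=6  0|2|0|3|3|1
0|0|0|1|0|0
2|0|1|2|0|0
2|3|2|2|3|2
1|3|3|2|3|3
2|1|2|0|3|3
k=7  0|2|0|3|3|1
0|0|0|1|0|0
2|1|2|2|0|0
3|1|0|3|3|2
2|2|1|3|3|3
2|2|3|0|3|3
k=8  0|2|0|3|3|1
0|0|0|1|0|0
2|1|2|2|0|0
3|1|0|3|3|2
2|3|1|3|3|3
2|2|3|0|3|3
k=9  0|2|0|3|3|1
0|0|0|1|0|0
2|1|2|2|0|0
3|2|0|3|3|2
3|0|2|3|3|3
2|3|3|0|3|3
k=10  0|2|0|3|3|1
0|0|0|1|0|0
2|1|2|2|0|0
3|2|0|3|3|2
3|1|2|3|3|3
2|3|3|0|3|3
k=11  0|2|0|3|3|1
0|0|0|1|0|0
2|1|2|2|0|0
3|2|0|3|3|2
3|2|2|3|3|3
2|3|3|0|3|3
k=12  0|2|0|3|3|1
0|0|0|1|0|0
2|1|2|2|0|0
3|2|0|3|3|2
3|3|2|3|3|3
2|3|3|0|3|3
k=13  0|2|0|3|3|1
0|0|0|1|0|0
3|2|2|3|1|1
1|1|3|1|2|0
3|0|2|2|3|2
0|3|1|3|1|1
k=14  0|2|0|3|3|1
0|0|0|1|0|0
3|2|2|3|1|1
1|1|3|1|2|0
3|1|2|2|3|2
0|3|1|3|1|1
k=15  0|2|0|3|3|1
0|0|0|1|0|0
3|2|2|3|1|1
1|1|3|1|2|0
3|2|2|2|3|2
0|3|1|3|1|1
k=16  0|2|0|3|3|1
0|0|0|1|0|0
3|2|2|3|1|1
1|1|3|1|2|0
3|3|2|2|3|2
0|3|1|3|1|1
k=17  0|2|0|3|3|1
0|0|0|1|0|0
3|2|2|3|1|1
2|2|3|1|2|0
0|2|3|2|3|2
2|0|2|3|1|1

2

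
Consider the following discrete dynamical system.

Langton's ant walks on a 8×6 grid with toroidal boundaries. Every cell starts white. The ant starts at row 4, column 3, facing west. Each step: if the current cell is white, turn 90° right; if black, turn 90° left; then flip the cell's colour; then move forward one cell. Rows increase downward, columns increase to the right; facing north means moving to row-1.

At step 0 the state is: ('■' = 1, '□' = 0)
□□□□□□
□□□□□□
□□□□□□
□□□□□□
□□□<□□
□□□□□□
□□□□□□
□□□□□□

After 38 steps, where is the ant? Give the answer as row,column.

5,0

0) □□□□□□
□□□□□□
□□□□□□
□□□□□□
□□□<□□
□□□□□□
□□□□□□
□□□□□□
1) □□□□□□
□□□□□□
□□□□□□
□□□^□□
□□□■□□
□□□□□□
□□□□□□
□□□□□□
2) □□□□□□
□□□□□□
□□□□□□
□□□■>□
□□□■□□
□□□□□□
□□□□□□
□□□□□□
3) □□□□□□
□□□□□□
□□□□□□
□□□■■□
□□□■v□
□□□□□□
□□□□□□
□□□□□□
4) □□□□□□
□□□□□□
□□□□□□
□□□■■□
□□□<■□
□□□□□□
□□□□□□
□□□□□□
5) □□□□□□
□□□□□□
□□□□□□
□□□■■□
□□□□■□
□□□v□□
□□□□□□
□□□□□□
6) □□□□□□
□□□□□□
□□□□□□
□□□■■□
□□□□■□
□□<■□□
□□□□□□
□□□□□□
7) □□□□□□
□□□□□□
□□□□□□
□□□■■□
□□^□■□
□□■■□□
□□□□□□
□□□□□□
8) □□□□□□
□□□□□□
□□□□□□
□□□■■□
□□■>■□
□□■■□□
□□□□□□
□□□□□□
9) □□□□□□
□□□□□□
□□□□□□
□□□■■□
□□■■■□
□□■v□□
□□□□□□
□□□□□□
10) □□□□□□
□□□□□□
□□□□□□
□□□■■□
□□■■■□
□□■□>□
□□□□□□
□□□□□□
11) □□□□□□
□□□□□□
□□□□□□
□□□■■□
□□■■■□
□□■□■□
□□□□v□
□□□□□□
12) □□□□□□
□□□□□□
□□□□□□
□□□■■□
□□■■■□
□□■□■□
□□□<■□
□□□□□□
13) □□□□□□
□□□□□□
□□□□□□
□□□■■□
□□■■■□
□□■^■□
□□□■■□
□□□□□□
14) □□□□□□
□□□□□□
□□□□□□
□□□■■□
□□■■■□
□□■■>□
□□□■■□
□□□□□□
15) □□□□□□
□□□□□□
□□□□□□
□□□■■□
□□■■^□
□□■■□□
□□□■■□
□□□□□□
16) □□□□□□
□□□□□□
□□□□□□
□□□■■□
□□■<□□
□□■■□□
□□□■■□
□□□□□□
17) □□□□□□
□□□□□□
□□□□□□
□□□■■□
□□■□□□
□□■v□□
□□□■■□
□□□□□□
18) □□□□□□
□□□□□□
□□□□□□
□□□■■□
□□■□□□
□□■□>□
□□□■■□
□□□□□□
19) □□□□□□
□□□□□□
□□□□□□
□□□■■□
□□■□□□
□□■□■□
□□□■v□
□□□□□□
20) □□□□□□
□□□□□□
□□□□□□
□□□■■□
□□■□□□
□□■□■□
□□□■□>
□□□□□□
21) □□□□□□
□□□□□□
□□□□□□
□□□■■□
□□■□□□
□□■□■□
□□□■□■
□□□□□v
22) □□□□□□
□□□□□□
□□□□□□
□□□■■□
□□■□□□
□□■□■□
□□□■□■
□□□□<■
23) □□□□□□
□□□□□□
□□□□□□
□□□■■□
□□■□□□
□□■□■□
□□□■^■
□□□□■■
24) □□□□□□
□□□□□□
□□□□□□
□□□■■□
□□■□□□
□□■□■□
□□□■■>
□□□□■■
25) □□□□□□
□□□□□□
□□□□□□
□□□■■□
□□■□□□
□□■□■^
□□□■■□
□□□□■■
26) □□□□□□
□□□□□□
□□□□□□
□□□■■□
□□■□□□
>□■□■■
□□□■■□
□□□□■■
27) □□□□□□
□□□□□□
□□□□□□
□□□■■□
□□■□□□
■□■□■■
v□□■■□
□□□□■■
28) □□□□□□
□□□□□□
□□□□□□
□□□■■□
□□■□□□
■□■□■■
■□□■■<
□□□□■■
29) □□□□□□
□□□□□□
□□□□□□
□□□■■□
□□■□□□
■□■□■^
■□□■■■
□□□□■■
30) □□□□□□
□□□□□□
□□□□□□
□□□■■□
□□■□□□
■□■□<□
■□□■■■
□□□□■■
31) □□□□□□
□□□□□□
□□□□□□
□□□■■□
□□■□□□
■□■□□□
■□□■v■
□□□□■■
32) □□□□□□
□□□□□□
□□□□□□
□□□■■□
□□■□□□
■□■□□□
■□□■□>
□□□□■■
33) □□□□□□
□□□□□□
□□□□□□
□□□■■□
□□■□□□
■□■□□^
■□□■□□
□□□□■■
34) □□□□□□
□□□□□□
□□□□□□
□□□■■□
□□■□□□
>□■□□■
■□□■□□
□□□□■■
35) □□□□□□
□□□□□□
□□□□□□
□□□■■□
^□■□□□
□□■□□■
■□□■□□
□□□□■■
36) □□□□□□
□□□□□□
□□□□□□
□□□■■□
■>■□□□
□□■□□■
■□□■□□
□□□□■■
37) □□□□□□
□□□□□□
□□□□□□
□□□■■□
■■■□□□
□v■□□■
■□□■□□
□□□□■■
38) □□□□□□
□□□□□□
□□□□□□
□□□■■□
■■■□□□
<■■□□■
■□□■□□
□□□□■■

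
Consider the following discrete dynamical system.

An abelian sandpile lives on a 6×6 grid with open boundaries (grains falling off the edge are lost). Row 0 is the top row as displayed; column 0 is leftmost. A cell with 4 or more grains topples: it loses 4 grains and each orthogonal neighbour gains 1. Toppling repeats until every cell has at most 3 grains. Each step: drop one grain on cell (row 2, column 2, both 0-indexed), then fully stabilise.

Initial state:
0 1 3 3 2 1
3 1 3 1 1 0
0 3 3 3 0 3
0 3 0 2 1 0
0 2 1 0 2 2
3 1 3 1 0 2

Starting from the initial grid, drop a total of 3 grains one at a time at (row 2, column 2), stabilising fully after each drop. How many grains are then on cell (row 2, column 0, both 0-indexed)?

1

k=0  0 1 3 3 2 1
3 1 3 1 1 0
0 3 3 3 0 3
0 3 0 2 1 0
0 2 1 0 2 2
3 1 3 1 0 2
k=1  0 2 1 1 3 1
3 3 2 0 2 0
1 1 3 1 1 3
1 0 2 3 1 0
0 3 1 0 2 2
3 1 3 1 0 2
k=2  0 2 1 1 3 1
3 3 3 0 2 0
1 2 0 2 1 3
1 0 3 3 1 0
0 3 1 0 2 2
3 1 3 1 0 2
k=3  0 2 1 1 3 1
3 3 3 0 2 0
1 2 1 2 1 3
1 0 3 3 1 0
0 3 1 0 2 2
3 1 3 1 0 2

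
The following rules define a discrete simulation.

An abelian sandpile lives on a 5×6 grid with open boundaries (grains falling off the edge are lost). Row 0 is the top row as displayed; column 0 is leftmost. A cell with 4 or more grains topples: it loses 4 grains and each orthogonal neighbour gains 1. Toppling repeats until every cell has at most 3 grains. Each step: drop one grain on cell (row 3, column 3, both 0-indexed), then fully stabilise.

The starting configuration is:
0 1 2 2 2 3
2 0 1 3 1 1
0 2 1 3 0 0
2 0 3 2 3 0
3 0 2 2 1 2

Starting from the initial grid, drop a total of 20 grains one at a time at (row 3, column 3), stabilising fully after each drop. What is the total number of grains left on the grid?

t=0: 0 1 2 2 2 3
2 0 1 3 1 1
0 2 1 3 0 0
2 0 3 2 3 0
3 0 2 2 1 2
t=1: 0 1 2 2 2 3
2 0 1 3 1 1
0 2 1 3 0 0
2 0 3 3 3 0
3 0 2 2 1 2
t=2: 0 1 2 3 2 3
2 0 2 0 2 1
0 2 3 1 2 0
2 1 0 3 0 1
3 0 3 3 2 2
t=3: 0 1 2 3 2 3
2 0 2 0 2 1
0 2 3 2 2 0
2 1 2 1 1 1
3 1 0 1 3 2
t=4: 0 1 2 3 2 3
2 0 2 0 2 1
0 2 3 2 2 0
2 1 2 2 1 1
3 1 0 1 3 2
t=5: 0 1 2 3 2 3
2 0 2 0 2 1
0 2 3 2 2 0
2 1 2 3 1 1
3 1 0 1 3 2
t=6: 0 1 2 3 2 3
2 0 2 0 2 1
0 2 3 3 2 0
2 1 3 0 2 1
3 1 0 2 3 2
t=7: 0 1 2 3 2 3
2 0 2 0 2 1
0 2 3 3 2 0
2 1 3 1 2 1
3 1 0 2 3 2
t=8: 0 1 2 3 2 3
2 0 2 0 2 1
0 2 3 3 2 0
2 1 3 2 2 1
3 1 0 2 3 2
t=9: 0 1 2 3 2 3
2 0 2 0 2 1
0 2 3 3 2 0
2 1 3 3 2 1
3 1 0 2 3 2
t=10: 0 1 2 3 2 3
2 0 3 1 2 1
0 3 1 1 3 0
2 2 1 2 3 1
3 1 1 3 3 2
t=11: 0 1 2 3 2 3
2 0 3 1 2 1
0 3 1 1 3 0
2 2 1 3 3 1
3 1 1 3 3 2
t=12: 0 1 2 3 2 3
2 0 3 1 3 1
0 3 1 3 0 1
2 2 2 2 2 2
3 1 2 1 1 3
t=13: 0 1 2 3 2 3
2 0 3 1 3 1
0 3 1 3 0 1
2 2 2 3 2 2
3 1 2 1 1 3
t=14: 0 1 2 3 2 3
2 0 3 2 3 1
0 3 2 0 1 1
2 2 3 1 3 2
3 1 2 2 1 3
t=15: 0 1 2 3 2 3
2 0 3 2 3 1
0 3 2 0 1 1
2 2 3 2 3 2
3 1 2 2 1 3
t=16: 0 1 2 3 2 3
2 0 3 2 3 1
0 3 2 0 1 1
2 2 3 3 3 2
3 1 2 2 1 3
t=17: 0 1 2 3 2 3
2 0 3 2 3 1
0 3 3 1 2 1
2 3 0 2 0 3
3 1 3 3 2 3
t=18: 0 1 2 3 2 3
2 0 3 2 3 1
0 3 3 1 2 1
2 3 0 3 0 3
3 1 3 3 2 3
t=19: 0 1 2 3 2 3
2 0 3 2 3 1
0 3 3 2 2 1
2 3 2 1 1 3
3 2 0 1 3 3
t=20: 0 1 2 3 2 3
2 0 3 2 3 1
0 3 3 2 2 1
2 3 2 2 1 3
3 2 0 1 3 3

58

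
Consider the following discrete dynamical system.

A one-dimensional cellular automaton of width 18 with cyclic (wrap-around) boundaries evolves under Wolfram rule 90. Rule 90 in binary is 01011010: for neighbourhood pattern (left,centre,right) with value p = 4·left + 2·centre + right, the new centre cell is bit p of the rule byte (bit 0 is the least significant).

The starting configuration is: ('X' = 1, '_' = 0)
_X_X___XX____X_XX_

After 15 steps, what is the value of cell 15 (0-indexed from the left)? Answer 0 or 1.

[0] _X_X___XX____X_XX_
[1] X___X_XXXX__X__XXX
[2] XX_X__X__XXX_XXX__
[3] XX__XX_XXX_X_X_XXX
[4] _XXXXX_X_X_____X__
[5] XX___X____X___X_X_
[6] XXX_X_X__X_X_X____
[7] X_X____XX_____X__X
[8] X__X__XXXX___X_XXX
[9] XXX_XXX__XX_X__X__
[10] X_X_X_XXXXX__XX_XX
[11] X_____X___XXXXX_X_
[12] _X___X_X_XX___X___
[13] X_X_X____XXX_X_X__
[14] _____X__XX_X____XX
[15] X___X_XXXX__X__XXX

1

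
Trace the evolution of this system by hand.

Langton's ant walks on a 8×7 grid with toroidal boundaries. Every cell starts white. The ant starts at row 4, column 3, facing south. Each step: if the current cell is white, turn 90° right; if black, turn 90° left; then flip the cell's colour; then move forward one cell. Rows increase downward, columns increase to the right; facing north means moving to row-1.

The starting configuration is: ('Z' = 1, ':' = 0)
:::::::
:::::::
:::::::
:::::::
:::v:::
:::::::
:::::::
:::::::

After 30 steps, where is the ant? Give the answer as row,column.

gen 0: :::::::
:::::::
:::::::
:::::::
:::v:::
:::::::
:::::::
:::::::
gen 1: :::::::
:::::::
:::::::
:::::::
::<Z:::
:::::::
:::::::
:::::::
gen 2: :::::::
:::::::
:::::::
::^::::
::ZZ:::
:::::::
:::::::
:::::::
gen 3: :::::::
:::::::
:::::::
::Z>:::
::ZZ:::
:::::::
:::::::
:::::::
gen 4: :::::::
:::::::
:::::::
::ZZ:::
::Zv:::
:::::::
:::::::
:::::::
gen 5: :::::::
:::::::
:::::::
::ZZ:::
::Z:>::
:::::::
:::::::
:::::::
gen 6: :::::::
:::::::
:::::::
::ZZ:::
::Z:Z::
::::v::
:::::::
:::::::
gen 7: :::::::
:::::::
:::::::
::ZZ:::
::Z:Z::
:::<Z::
:::::::
:::::::
gen 8: :::::::
:::::::
:::::::
::ZZ:::
::Z^Z::
:::ZZ::
:::::::
:::::::
gen 9: :::::::
:::::::
:::::::
::ZZ:::
::ZZ>::
:::ZZ::
:::::::
:::::::
gen 10: :::::::
:::::::
:::::::
::ZZ^::
::ZZ:::
:::ZZ::
:::::::
:::::::
gen 11: :::::::
:::::::
:::::::
::ZZZ>:
::ZZ:::
:::ZZ::
:::::::
:::::::
gen 12: :::::::
:::::::
:::::::
::ZZZZ:
::ZZ:v:
:::ZZ::
:::::::
:::::::
gen 13: :::::::
:::::::
:::::::
::ZZZZ:
::ZZ<Z:
:::ZZ::
:::::::
:::::::
gen 14: :::::::
:::::::
:::::::
::ZZ^Z:
::ZZZZ:
:::ZZ::
:::::::
:::::::
gen 15: :::::::
:::::::
:::::::
::Z<:Z:
::ZZZZ:
:::ZZ::
:::::::
:::::::
gen 16: :::::::
:::::::
:::::::
::Z::Z:
::ZvZZ:
:::ZZ::
:::::::
:::::::
gen 17: :::::::
:::::::
:::::::
::Z::Z:
::Z:>Z:
:::ZZ::
:::::::
:::::::
gen 18: :::::::
:::::::
:::::::
::Z:^Z:
::Z::Z:
:::ZZ::
:::::::
:::::::
gen 19: :::::::
:::::::
:::::::
::Z:Z>:
::Z::Z:
:::ZZ::
:::::::
:::::::
gen 20: :::::::
:::::::
:::::^:
::Z:Z::
::Z::Z:
:::ZZ::
:::::::
:::::::
gen 21: :::::::
:::::::
:::::Z>
::Z:Z::
::Z::Z:
:::ZZ::
:::::::
:::::::
gen 22: :::::::
:::::::
:::::ZZ
::Z:Z:v
::Z::Z:
:::ZZ::
:::::::
:::::::
gen 23: :::::::
:::::::
:::::ZZ
::Z:Z<Z
::Z::Z:
:::ZZ::
:::::::
:::::::
gen 24: :::::::
:::::::
:::::^Z
::Z:ZZZ
::Z::Z:
:::ZZ::
:::::::
:::::::
gen 25: :::::::
:::::::
::::<:Z
::Z:ZZZ
::Z::Z:
:::ZZ::
:::::::
:::::::
gen 26: :::::::
::::^::
::::Z:Z
::Z:ZZZ
::Z::Z:
:::ZZ::
:::::::
:::::::
gen 27: :::::::
::::Z>:
::::Z:Z
::Z:ZZZ
::Z::Z:
:::ZZ::
:::::::
:::::::
gen 28: :::::::
::::ZZ:
::::ZvZ
::Z:ZZZ
::Z::Z:
:::ZZ::
:::::::
:::::::
gen 29: :::::::
::::ZZ:
::::<ZZ
::Z:ZZZ
::Z::Z:
:::ZZ::
:::::::
:::::::
gen 30: :::::::
::::ZZ:
:::::ZZ
::Z:vZZ
::Z::Z:
:::ZZ::
:::::::
:::::::

3,4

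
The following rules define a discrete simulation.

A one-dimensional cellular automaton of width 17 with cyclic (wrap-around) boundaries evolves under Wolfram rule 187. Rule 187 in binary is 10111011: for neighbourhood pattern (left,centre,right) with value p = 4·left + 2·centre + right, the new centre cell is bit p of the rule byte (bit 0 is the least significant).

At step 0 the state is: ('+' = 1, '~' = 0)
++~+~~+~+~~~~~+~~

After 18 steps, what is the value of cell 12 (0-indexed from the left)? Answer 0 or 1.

t=0: ++~+~~+~+~~~~~+~~
t=1: +~+~++~+~+++++~++
t=2: ~+~++~+~+++++~+++
t=3: +~++~+~+++++~+++~
t=4: ~++~+~+++++~+++~+
t=5: ++~+~+++++~+++~+~
t=6: +~+~+++++~+++~+~+
t=7: ~+~+++++~+++~+~++
t=8: +~+++++~+++~+~++~
t=9: ~+++++~+++~+~++~+
t=10: +++++~+++~+~++~+~
t=11: ++++~+++~+~++~+~+
t=12: +++~+++~+~++~+~++
t=13: ++~+++~+~++~+~+++
t=14: +~+++~+~++~+~++++
t=15: ~+++~+~++~+~+++++
t=16: +++~+~++~+~+++++~
t=17: ++~+~++~+~+++++~+
t=18: +~+~++~+~+++++~++

1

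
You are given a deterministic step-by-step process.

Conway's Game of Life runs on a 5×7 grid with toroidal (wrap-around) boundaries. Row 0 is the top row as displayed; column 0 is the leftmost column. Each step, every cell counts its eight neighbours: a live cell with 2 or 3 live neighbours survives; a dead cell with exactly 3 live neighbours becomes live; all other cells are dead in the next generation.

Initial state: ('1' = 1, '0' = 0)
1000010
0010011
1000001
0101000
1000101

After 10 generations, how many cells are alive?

[0] 1000010
0010011
1000001
0101000
1000101
[1] 1100100
0100010
1110011
0100010
1100111
[2] 0010100
0000110
0010110
0000000
0010100
[3] 0000100
0000000
0001110
0000110
0000000
[4] 0000000
0001010
0001010
0001010
0000110
[5] 0000010
0000000
0011011
0001011
0000110
[6] 0000110
0000111
0011011
0011000
0000000
[7] 0000101
0000000
0010001
0011100
0001100
[8] 0001110
0000010
0010000
0010110
0010000
[9] 0001110
0001010
0001110
0110000
0010000
[10] 0011010
0010001
0001010
0110100
0110100

13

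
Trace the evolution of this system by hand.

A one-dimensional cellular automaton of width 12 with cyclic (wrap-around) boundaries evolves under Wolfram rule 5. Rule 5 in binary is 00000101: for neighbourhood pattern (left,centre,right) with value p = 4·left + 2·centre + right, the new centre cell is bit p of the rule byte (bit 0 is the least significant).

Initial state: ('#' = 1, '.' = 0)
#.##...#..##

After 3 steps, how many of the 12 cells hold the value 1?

step 0: #.##...#..##
step 1: .....#.#....
step 2: ####.#.#.###
step 3: .....#.#....

2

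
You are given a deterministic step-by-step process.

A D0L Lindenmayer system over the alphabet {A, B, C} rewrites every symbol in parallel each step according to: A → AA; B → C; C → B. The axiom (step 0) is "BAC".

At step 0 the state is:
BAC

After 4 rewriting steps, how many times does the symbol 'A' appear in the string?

16

gen 0: BAC
gen 1: CAAB
gen 2: BAAAAC
gen 3: CAAAAAAAAB
gen 4: BAAAAAAAAAAAAAAAAC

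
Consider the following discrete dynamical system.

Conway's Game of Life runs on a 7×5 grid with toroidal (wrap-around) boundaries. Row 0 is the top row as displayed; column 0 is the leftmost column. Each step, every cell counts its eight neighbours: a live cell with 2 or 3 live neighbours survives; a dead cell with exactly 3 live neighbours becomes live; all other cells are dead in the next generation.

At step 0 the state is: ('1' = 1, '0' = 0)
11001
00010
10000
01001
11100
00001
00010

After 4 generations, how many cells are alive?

14

[0] 11001
00010
10000
01001
11100
00001
00010
[1] 10111
01000
10001
00101
01111
11111
00010
[2] 11111
01100
11011
00100
00000
00000
00000
[3] 10011
00000
10011
11111
00000
00000
11111
[4] 00000
00000
00000
01100
11111
11111
01100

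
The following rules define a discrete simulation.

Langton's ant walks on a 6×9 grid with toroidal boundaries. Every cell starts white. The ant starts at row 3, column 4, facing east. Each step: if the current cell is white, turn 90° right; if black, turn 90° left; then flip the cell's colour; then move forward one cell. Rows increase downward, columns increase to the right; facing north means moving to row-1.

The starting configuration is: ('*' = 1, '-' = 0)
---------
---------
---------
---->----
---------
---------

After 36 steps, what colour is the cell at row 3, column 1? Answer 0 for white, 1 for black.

k=0  ---------
---------
---------
---->----
---------
---------
k=1  ---------
---------
---------
----*----
----v----
---------
k=2  ---------
---------
---------
----*----
---<*----
---------
k=3  ---------
---------
---------
---^*----
---**----
---------
k=4  ---------
---------
---------
---*>----
---**----
---------
k=5  ---------
---------
----^----
---*-----
---**----
---------
k=6  ---------
---------
----*>---
---*-----
---**----
---------
k=7  ---------
---------
----**---
---*-v---
---**----
---------
k=8  ---------
---------
----**---
---*<*---
---**----
---------
k=9  ---------
---------
----^*---
---***---
---**----
---------
k=10  ---------
---------
---<-*---
---***---
---**----
---------
k=11  ---------
---^-----
---*-*---
---***---
---**----
---------
k=12  ---------
---*>----
---*-*---
---***---
---**----
---------
k=13  ---------
---**----
---*v*---
---***---
---**----
---------
k=14  ---------
---**----
---<**---
---***---
---**----
---------
k=15  ---------
---**----
----**---
---v**---
---**----
---------
k=16  ---------
---**----
----**---
---->*---
---**----
---------
k=17  ---------
---**----
----^*---
-----*---
---**----
---------
k=18  ---------
---**----
---<-*---
-----*---
---**----
---------
k=19  ---------
---^*----
---*-*---
-----*---
---**----
---------
k=20  ---------
--<-*----
---*-*---
-----*---
---**----
---------
k=21  --^------
--*-*----
---*-*---
-----*---
---**----
---------
k=22  --*>-----
--*-*----
---*-*---
-----*---
---**----
---------
k=23  --**-----
--*v*----
---*-*---
-----*---
---**----
---------
k=24  --**-----
--<**----
---*-*---
-----*---
---**----
---------
k=25  --**-----
---**----
--v*-*---
-----*---
---**----
---------
k=26  --**-----
---**----
-<**-*---
-----*---
---**----
---------
k=27  --**-----
-^-**----
-***-*---
-----*---
---**----
---------
k=28  --**-----
-*>**----
-***-*---
-----*---
---**----
---------
k=29  --**-----
-****----
-*v*-*---
-----*---
---**----
---------
k=30  --**-----
-****----
-*->-*---
-----*---
---**----
---------
k=31  --**-----
-**^*----
-*---*---
-----*---
---**----
---------
k=32  --**-----
-*<-*----
-*---*---
-----*---
---**----
---------
k=33  --**-----
-*--*----
-*v--*---
-----*---
---**----
---------
k=34  --**-----
-*--*----
-<*--*---
-----*---
---**----
---------
k=35  --**-----
-*--*----
--*--*---
-v---*---
---**----
---------
k=36  --**-----
-*--*----
--*--*---
<*---*---
---**----
---------

1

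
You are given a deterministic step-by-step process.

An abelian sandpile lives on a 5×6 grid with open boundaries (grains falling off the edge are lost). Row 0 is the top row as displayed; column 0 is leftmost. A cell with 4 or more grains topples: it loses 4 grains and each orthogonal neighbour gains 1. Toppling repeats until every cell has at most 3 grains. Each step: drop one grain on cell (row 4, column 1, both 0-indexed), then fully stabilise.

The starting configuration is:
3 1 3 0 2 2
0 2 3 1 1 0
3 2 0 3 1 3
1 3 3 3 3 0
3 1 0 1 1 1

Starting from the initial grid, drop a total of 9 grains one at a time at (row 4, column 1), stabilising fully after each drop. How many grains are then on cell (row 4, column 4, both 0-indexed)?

t=0: 3 1 3 0 2 2
0 2 3 1 1 0
3 2 0 3 1 3
1 3 3 3 3 0
3 1 0 1 1 1
t=1: 3 1 3 0 2 2
0 2 3 1 1 0
3 2 0 3 1 3
1 3 3 3 3 0
3 2 0 1 1 1
t=2: 3 1 3 0 2 2
0 2 3 1 1 0
3 2 0 3 1 3
1 3 3 3 3 0
3 3 0 1 1 1
t=3: 3 1 3 0 2 2
0 2 3 2 1 0
3 3 2 0 3 3
3 1 1 2 0 1
0 2 2 2 2 1
t=4: 3 1 3 0 2 2
0 2 3 2 1 0
3 3 2 0 3 3
3 1 1 2 0 1
0 3 2 2 2 1
t=5: 3 1 3 0 2 2
0 2 3 2 1 0
3 3 2 0 3 3
3 2 1 2 0 1
1 0 3 2 2 1
t=6: 3 1 3 0 2 2
0 2 3 2 1 0
3 3 2 0 3 3
3 2 1 2 0 1
1 1 3 2 2 1
t=7: 3 1 3 0 2 2
0 2 3 2 1 0
3 3 2 0 3 3
3 2 1 2 0 1
1 2 3 2 2 1
t=8: 3 1 3 0 2 2
0 2 3 2 1 0
3 3 2 0 3 3
3 2 1 2 0 1
1 3 3 2 2 1
t=9: 3 1 3 0 2 2
0 2 3 2 1 0
3 3 2 0 3 3
3 3 2 2 0 1
2 1 0 3 2 1

2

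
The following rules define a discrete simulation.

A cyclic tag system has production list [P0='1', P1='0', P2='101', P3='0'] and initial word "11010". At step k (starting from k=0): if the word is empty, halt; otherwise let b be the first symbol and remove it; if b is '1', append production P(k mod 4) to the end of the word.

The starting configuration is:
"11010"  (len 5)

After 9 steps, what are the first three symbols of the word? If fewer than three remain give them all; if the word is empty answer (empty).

t=0: "11010"  (len 5)
t=1: "10101"  (len 5)
t=2: "01010"  (len 5)
t=3: "1010"  (len 4)
t=4: "0100"  (len 4)
t=5: "100"  (len 3)
t=6: "000"  (len 3)
t=7: "00"  (len 2)
t=8: "0"  (len 1)
t=9: (halted — word empty)

(empty)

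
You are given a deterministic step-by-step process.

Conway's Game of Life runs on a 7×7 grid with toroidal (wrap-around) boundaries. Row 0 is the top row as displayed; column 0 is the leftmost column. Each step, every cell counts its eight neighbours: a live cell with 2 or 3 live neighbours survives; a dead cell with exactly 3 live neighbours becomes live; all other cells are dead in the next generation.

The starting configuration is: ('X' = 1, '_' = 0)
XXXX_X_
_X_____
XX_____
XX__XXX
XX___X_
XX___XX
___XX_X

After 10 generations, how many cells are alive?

k=0  XXXX_X_
_X_____
XX_____
XX__XXX
XX___X_
XX___XX
___XX_X
k=1  XX_X_XX
______X
__X__X_
__X_XX_
__X____
_XX____
___X___
k=2  X_X_XXX
_XX_X__
___XXXX
_XX_XX_
__X____
_XXX___
___XX_X
k=3  X_X___X
_XX____
X_____X
_XX___X
____X__
_X__X__
______X
k=4  X_X___X
__X____
______X
_X___XX
XXXX_X_
_____X_
_X___XX
k=5  X_X__XX
XX____X
X____XX
_X__XX_
XXX__X_
_____X_
_X___X_
k=6  __X__X_
_______
____X__
__X_X__
XXX__X_
X_X_XX_
XX__XX_
k=7  _X__XXX
_______
___X___
__X_XX_
X_X__X_
__X____
X_X____
k=8  XX___XX
____XX_
___XX__
_XX_XXX
__X_XXX
__XX__X
X_XX_XX
k=9  _XXX___
X__X___
__X___X
XXX___X
_______
_______
___X___
k=10  _X_XX__
X__X___
__XX__X
XXX___X
XX_____
_______
___X___

15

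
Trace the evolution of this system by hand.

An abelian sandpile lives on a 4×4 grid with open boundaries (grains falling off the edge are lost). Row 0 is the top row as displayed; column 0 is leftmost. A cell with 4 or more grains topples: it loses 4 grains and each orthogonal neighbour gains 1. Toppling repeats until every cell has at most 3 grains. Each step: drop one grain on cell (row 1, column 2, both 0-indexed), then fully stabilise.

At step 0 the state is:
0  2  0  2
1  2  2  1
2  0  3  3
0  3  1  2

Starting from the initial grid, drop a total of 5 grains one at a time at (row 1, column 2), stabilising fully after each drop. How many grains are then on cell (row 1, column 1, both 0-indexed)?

0

[0] 0  2  0  2
1  2  2  1
2  0  3  3
0  3  1  2
[1] 0  2  0  2
1  2  3  1
2  0  3  3
0  3  1  2
[2] 0  2  1  2
1  3  1  3
2  1  1  0
0  3  2  3
[3] 0  2  1  2
1  3  2  3
2  1  1  0
0  3  2  3
[4] 0  2  1  2
1  3  3  3
2  1  1  0
0  3  2  3
[5] 0  3  2  3
2  0  2  0
2  2  2  1
0  3  2  3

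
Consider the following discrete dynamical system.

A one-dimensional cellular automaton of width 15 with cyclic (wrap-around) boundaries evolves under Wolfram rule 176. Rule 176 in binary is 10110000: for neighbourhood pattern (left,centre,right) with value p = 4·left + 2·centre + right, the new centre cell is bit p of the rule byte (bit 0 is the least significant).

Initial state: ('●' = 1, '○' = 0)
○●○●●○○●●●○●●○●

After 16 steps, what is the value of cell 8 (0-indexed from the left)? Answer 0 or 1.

1

[0] ○●○●●○○●●●○●●○●
[1] ●○●○○●○○●○●○○●○
[2] ○●○●○○●○○●○●○○●
[3] ●○●○●○○●○○●○●○○
[4] ○●○●○●○○●○○●○●○
[5] ○○●○●○●○○●○○●○●
[6] ●○○●○●○●○○●○○●○
[7] ○●○○●○●○●○○●○○●
[8] ●○●○○●○●○●○○●○○
[9] ○●○●○○●○●○●○○●○
[10] ○○●○●○○●○●○●○○●
[11] ●○○●○●○○●○●○●○○
[12] ○●○○●○●○○●○●○●○
[13] ○○●○○●○●○○●○●○●
[14] ●○○●○○●○●○○●○●○
[15] ○●○○●○○●○●○○●○●
[16] ●○●○○●○○●○●○○●○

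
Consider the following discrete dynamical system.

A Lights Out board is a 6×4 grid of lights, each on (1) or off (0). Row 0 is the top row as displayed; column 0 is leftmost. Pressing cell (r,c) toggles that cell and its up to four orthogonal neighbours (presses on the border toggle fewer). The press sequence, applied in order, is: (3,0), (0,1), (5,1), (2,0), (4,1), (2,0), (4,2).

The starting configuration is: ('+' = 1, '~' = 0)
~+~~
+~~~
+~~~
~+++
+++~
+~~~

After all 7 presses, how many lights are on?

step 0: ~+~~
+~~~
+~~~
~+++
+++~
+~~~
step 1: ~+~~
+~~~
~~~~
+~++
~++~
+~~~
step 2: +~+~
++~~
~~~~
+~++
~++~
+~~~
step 3: +~+~
++~~
~~~~
+~++
~~+~
~++~
step 4: +~+~
~+~~
++~~
~~++
~~+~
~++~
step 5: +~+~
~+~~
++~~
~+++
++~~
~~+~
step 6: +~+~
++~~
~~~~
++++
++~~
~~+~
step 7: +~+~
++~~
~~~~
++~+
+~++
~~~~

10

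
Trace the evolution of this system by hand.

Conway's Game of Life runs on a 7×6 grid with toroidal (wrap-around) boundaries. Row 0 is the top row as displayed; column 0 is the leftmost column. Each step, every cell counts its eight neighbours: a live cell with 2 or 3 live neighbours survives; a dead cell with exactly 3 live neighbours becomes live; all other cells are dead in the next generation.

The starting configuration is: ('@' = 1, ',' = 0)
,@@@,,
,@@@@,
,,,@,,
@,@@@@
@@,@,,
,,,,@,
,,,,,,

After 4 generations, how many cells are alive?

[0] ,@@@,,
,@@@@,
,,,@,,
@,@@@@
@@,@,,
,,,,@,
,,,,,,
[1] ,@,,@,
,@,,@,
@,,,,,
@,,,,@
@@,,,,
,,,,,,
,,@@,,
[2] ,@,,@,
@@,,,@
@@,,,,
,,,,,@
@@,,,@
,@@,,,
,,@@,,
[3] ,@,@@@
,,@,,@
,@,,,,
,,,,,@
,@@,,@
,,,@,,
,,,@,,
[4] @,,@,@
,@@@,@
@,,,,,
,@@,,,
@,@,@,
,,,@@,
,,,@,,

16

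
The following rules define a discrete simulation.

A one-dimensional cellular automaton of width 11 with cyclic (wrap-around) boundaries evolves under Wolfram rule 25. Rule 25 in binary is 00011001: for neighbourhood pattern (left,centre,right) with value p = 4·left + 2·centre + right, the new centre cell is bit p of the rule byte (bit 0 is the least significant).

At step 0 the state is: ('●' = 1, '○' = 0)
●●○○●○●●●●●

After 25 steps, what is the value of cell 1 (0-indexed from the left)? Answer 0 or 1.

0) ●●○○●○●●●●●
1) ○○●○○○●○○○○
2) ●○○●●○○●●●●
3) ○●○●○●○●○○○
4) ○○○○○○○○●●●
5) ●●●●●●●○●○○
6) ●○○○○○○○○●○
7) ○●●●●●●●○○○
8) ○●○○○○○○●●●
9) ○○●●●●●○●○○
10) ●○●○○○○○○●●
11) ○○○●●●●●○●○
12) ●●○●○○○○○○●
13) ○○○○●●●●●○●
14) ●●●○●○○○○○○
15) ●○○○○●●●●●○
16) ○●●●○●○○○○○
17) ○●○○○○●●●●●
18) ○○●●●○●○○○○
19) ●○●○○○○●●●●
20) ○○○●●●○●○○○
21) ●●○●○○○○●●●
22) ○○○○●●●○●○○
23) ●●●○●○○○○●●
24) ○○○○○●●●○●○
25) ●●●●○●○○○○●

1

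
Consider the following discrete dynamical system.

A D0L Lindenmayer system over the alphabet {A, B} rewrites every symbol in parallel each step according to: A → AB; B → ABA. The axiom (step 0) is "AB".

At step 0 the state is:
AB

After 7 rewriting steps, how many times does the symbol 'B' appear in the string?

t=0: AB
t=1: ABABA
t=2: ABABAABABAAB
t=3: ABABAABABAABABABAABABAABABABA
t=4: ABABAABABAABABABAABABAABABABAABABAABABAABABABAABABAABABABAABABAABABAAB
t=5: ABABAABABAABABABAABABAABABABAABABAABABAABABABAABABAABABABA…ABABAABABAABABABAABABAABABAABABABAABABAABABABAABABAABABABA  (len 169)
t=6: ABABAABABAABABABAABABAABABABAABABAABABAABABABAABABAABABABA…ABABAABABAABABABAABABAABABAABABABAABABAABABABAABABAABABAAB  (len 408)
t=7: ABABAABABAABABABAABABAABABABAABABAABABAABABABAABABAABABABA…ABABAABABAABABABAABABAABABAABABABAABABAABABABAABABAABABABA  (len 985)

408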